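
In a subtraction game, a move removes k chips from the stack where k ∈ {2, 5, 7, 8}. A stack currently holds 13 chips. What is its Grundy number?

0

Build the Grundy sequence with g(k) = mex{g(k−s) : s ∈ {2, 5, 7, 8}, s ≤ k}:
k:     0  1  2  3  4  5  6  7  8  9 10 11 12 13
g(k):  0  0  1  1  0  2  1  3  2  2  0  3  1  0
So g(13) = 0.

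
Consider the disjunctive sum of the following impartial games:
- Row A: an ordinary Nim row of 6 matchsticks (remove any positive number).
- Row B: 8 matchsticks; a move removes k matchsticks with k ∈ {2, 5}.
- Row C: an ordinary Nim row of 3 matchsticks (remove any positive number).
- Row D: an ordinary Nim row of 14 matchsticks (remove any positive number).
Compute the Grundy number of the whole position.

11

Row A is a plain Nim row of size 6, so its Grundy value is 6.
For row B, compute g(0), g(1), … with moves {2, 5}:
g(0) = mex{} = 0
g(1) = mex{} = 0
g(2) = mex{0} = 1
g(3) = mex{0} = 1
g(4) = mex{1} = 0
g(5) = mex{0,1} = 2
g(6) = mex{0} = 1
g(7) = mex{1,2} = 0
g(8) = mex{1} = 0
So g(8) = 0.
Row C is a plain Nim row of size 3, so its Grundy value is 3.
Row D is a plain Nim row of size 14, so its Grundy value is 14.
The value of a disjunctive sum is the nim-sum of the parts.
Combined value = 6 ⊕ 0 ⊕ 3 ⊕ 14 = 11.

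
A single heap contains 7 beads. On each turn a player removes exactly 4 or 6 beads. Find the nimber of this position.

Compute g(0), g(1), … for moves {4, 6}:
g(0) = mex{} = 0
g(1) = mex{} = 0
g(2) = mex{} = 0
g(3) = mex{} = 0
g(4) = mex{0} = 1
g(5) = mex{0} = 1
g(6) = mex{0} = 1
g(7) = mex{0} = 1
So g(7) = 1.

1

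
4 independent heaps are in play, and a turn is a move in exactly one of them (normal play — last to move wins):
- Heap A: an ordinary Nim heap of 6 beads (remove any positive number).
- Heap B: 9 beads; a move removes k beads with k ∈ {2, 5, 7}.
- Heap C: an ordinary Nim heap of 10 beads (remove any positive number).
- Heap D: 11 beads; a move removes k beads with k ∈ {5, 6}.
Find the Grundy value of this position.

Heap A is a plain Nim heap of size 6, so its Grundy value is 6.
For heap B, compute g(0), g(1), … with moves {2, 5, 7}:
g(0) = mex{} = 0
g(1) = mex{} = 0
g(2) = mex{0} = 1
g(3) = mex{0} = 1
g(4) = mex{1} = 0
g(5) = mex{0,1} = 2
g(6) = mex{0} = 1
g(7) = mex{0,1,2} = 3
g(8) = mex{0,1} = 2
g(9) = mex{0,1,3} = 2
So g(9) = 2.
Heap C is a plain Nim heap of size 10, so its Grundy value is 10.
Grundy values for heap D (subtraction set {5, 6}):
g(0) = mex{} = 0
g(1) = mex{} = 0
g(2) = mex{} = 0
g(3) = mex{} = 0
g(4) = mex{} = 0
g(5) = mex{0} = 1
g(6) = mex{0} = 1
g(7) = mex{0} = 1
g(8) = mex{0} = 1
g(9) = mex{0} = 1
g(10) = mex{0,1} = 2
g(11) = mex{1} = 0
So g(11) = 0.
The value of a disjunctive sum is the nim-sum of the parts.
Combined value = 6 ⊕ 2 ⊕ 10 ⊕ 0 = 14.

14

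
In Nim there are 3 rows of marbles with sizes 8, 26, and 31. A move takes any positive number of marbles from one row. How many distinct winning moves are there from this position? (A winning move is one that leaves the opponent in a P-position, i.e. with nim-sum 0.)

Nim-sum: 8 XOR 26 XOR 31 = 13.
The overall nim-sum is X = 13. A row of size p has a winning move iff p XOR X < p (reduce it to p XOR X).
  8: 8 XOR 13 = 5 < 8 — winning move (to 5).
  26: 26 XOR 13 = 23 < 26 — winning move (to 23).
  31: 31 XOR 13 = 18 < 31 — winning move (to 18).
That gives 3 winning moves.

3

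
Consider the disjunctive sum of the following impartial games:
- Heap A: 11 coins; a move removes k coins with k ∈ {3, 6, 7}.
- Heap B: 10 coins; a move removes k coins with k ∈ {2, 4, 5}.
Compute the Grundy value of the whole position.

Grundy values for heap A (subtraction set {3, 6, 7}):
g(0) = mex{} = 0
g(1) = mex{} = 0
g(2) = mex{} = 0
g(3) = mex{0} = 1
g(4) = mex{0} = 1
g(5) = mex{0} = 1
g(6) = mex{0,1} = 2
g(7) = mex{0,1} = 2
g(8) = mex{0,1} = 2
g(9) = mex{0,1,2} = 3
g(10) = mex{1,2} = 0
g(11) = mex{1,2} = 0
So g(11) = 0.
Build the Grundy sequence for heap B with g(k) = mex{g(k−s) : s ∈ {2, 4, 5}, s ≤ k}:
g(0) = mex{} = 0
g(1) = mex{} = 0
g(2) = mex{0} = 1
g(3) = mex{0} = 1
g(4) = mex{0,1} = 2
g(5) = mex{0,1} = 2
g(6) = mex{0,1,2} = 3
g(7) = mex{1,2} = 0
g(8) = mex{1,2,3} = 0
g(9) = mex{0,2} = 1
g(10) = mex{0,2,3} = 1
So g(10) = 1.
By the Sprague-Grundy theorem, the Grundy value of a sum of independent games is the XOR of the component values.
Combined value = 0 XOR 1 = 1.

1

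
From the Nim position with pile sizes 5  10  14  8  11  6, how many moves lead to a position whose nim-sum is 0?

Nim-sum: 5 XOR 10 XOR 14 XOR 8 XOR 11 XOR 6 = 4.
The overall nim-sum is X = 4. A pile of size p has a winning move iff p XOR X < p (reduce it to p XOR X).
  5: 5 XOR 4 = 1 < 5 — winning move (to 1).
  10: 10 XOR 4 = 14 ≥ 10 — no move.
  14: 14 XOR 4 = 10 < 14 — winning move (to 10).
  8: 8 XOR 4 = 12 ≥ 8 — no move.
  11: 11 XOR 4 = 15 ≥ 11 — no move.
  6: 6 XOR 4 = 2 < 6 — winning move (to 2).
That gives 3 winning moves.

3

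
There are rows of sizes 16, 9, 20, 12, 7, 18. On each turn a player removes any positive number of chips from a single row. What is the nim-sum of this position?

Compute the nim-sum pairwise:
16 ^ 9 = 25
25 ^ 20 = 13
13 ^ 12 = 1
1 ^ 7 = 6
6 ^ 18 = 20

20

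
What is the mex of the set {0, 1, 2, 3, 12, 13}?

The values 0, 1, 2, 3 are all present; 4 is the first non-negative integer missing from the set.

4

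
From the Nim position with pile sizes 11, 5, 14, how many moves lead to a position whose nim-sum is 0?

0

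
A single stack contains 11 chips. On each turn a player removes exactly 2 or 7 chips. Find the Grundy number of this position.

Compute g(0), g(1), … for moves {2, 7}:
g(0) = mex{} = 0
g(1) = mex{} = 0
g(2) = mex{0} = 1
g(3) = mex{0} = 1
g(4) = mex{1} = 0
g(5) = mex{1} = 0
g(6) = mex{0} = 1
g(7) = mex{0} = 1
g(8) = mex{0,1} = 2
g(9) = mex{1} = 0
g(10) = mex{1,2} = 0
g(11) = mex{0} = 1
So g(11) = 1.

1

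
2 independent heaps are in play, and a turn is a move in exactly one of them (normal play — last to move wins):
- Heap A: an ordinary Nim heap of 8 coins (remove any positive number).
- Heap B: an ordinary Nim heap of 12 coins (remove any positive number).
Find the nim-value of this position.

4

Heap A is a plain Nim heap of size 8, so its Grundy value is 8.
Heap B is a plain Nim heap of size 12, so its Grundy value is 12.
The value of a disjunctive sum is the nim-sum of the parts.
Combined value = 8 ⊕ 12 = 4.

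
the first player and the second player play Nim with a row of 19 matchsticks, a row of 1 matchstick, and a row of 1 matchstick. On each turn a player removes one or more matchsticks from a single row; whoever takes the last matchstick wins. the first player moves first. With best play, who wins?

the first player wins

Nim-sum: 19 XOR 1 XOR 1 = 19.
The nim-sum is 19 ≠ 0, so this is an N-position: the player to move can win; the first player has a winning move.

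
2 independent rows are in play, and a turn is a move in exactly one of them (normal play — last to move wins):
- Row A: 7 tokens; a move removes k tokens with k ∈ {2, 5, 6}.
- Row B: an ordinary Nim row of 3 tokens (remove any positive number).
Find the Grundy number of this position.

Build the Grundy sequence for row A with g(k) = mex{g(k−s) : s ∈ {2, 5, 6}, s ≤ k}:
k:     0  1  2  3  4  5  6  7
g(k):  0  0  1  1  0  2  1  3
So g(7) = 3.
Row B is a plain Nim row of size 3, so its Grundy value is 3.
By the Sprague-Grundy theorem, the Grundy value of a sum of independent games is the XOR of the component values.
Combined value = 3 XOR 3 = 0.

0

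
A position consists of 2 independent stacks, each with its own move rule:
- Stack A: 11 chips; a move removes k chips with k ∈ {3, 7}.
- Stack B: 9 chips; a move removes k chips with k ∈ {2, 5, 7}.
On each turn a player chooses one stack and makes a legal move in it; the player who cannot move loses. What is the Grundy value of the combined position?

2

Build the Grundy sequence for stack A with g(k) = mex{g(k−s) : s ∈ {3, 7}, s ≤ k}:
k:     0  1  2  3  4  5  6  7  8  9 10 11
g(k):  0  0  0  1  1  1  0  2  2  1  0  0
So g(11) = 0.
For stack B, compute g(0), g(1), … with moves {2, 5, 7}:
g(0) = mex{} = 0
g(1) = mex{} = 0
g(2) = mex{0} = 1
g(3) = mex{0} = 1
g(4) = mex{1} = 0
g(5) = mex{0,1} = 2
g(6) = mex{0} = 1
g(7) = mex{0,1,2} = 3
g(8) = mex{0,1} = 2
g(9) = mex{0,1,3} = 2
So g(9) = 2.
The value of a disjunctive sum is the nim-sum of the parts.
Combined value = 0 ⊕ 2 = 2.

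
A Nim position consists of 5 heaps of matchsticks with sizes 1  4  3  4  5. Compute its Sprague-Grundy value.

7

Compute the nim-sum pairwise:
1 ^ 4 = 5
5 ^ 3 = 6
6 ^ 4 = 2
2 ^ 5 = 7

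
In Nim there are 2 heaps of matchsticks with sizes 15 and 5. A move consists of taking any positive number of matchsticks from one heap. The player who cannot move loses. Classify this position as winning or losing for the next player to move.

Nim-sum: 15 ⊕ 5 = 10.
The nim-sum is 10 ≠ 0, so this is an N-position: the player to move can win.

Winning position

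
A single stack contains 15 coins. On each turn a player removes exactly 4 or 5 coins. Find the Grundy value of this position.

Build the Grundy sequence with g(k) = mex{g(k−s) : s ∈ {4, 5}, s ≤ k}:
k:     0  1  2  3  4  5  6  7  8  9 10 11 12 13 14 15
g(k):  0  0  0  0  1  1  1  1  2  0  0  0  0  1  1  1
So g(15) = 1.

1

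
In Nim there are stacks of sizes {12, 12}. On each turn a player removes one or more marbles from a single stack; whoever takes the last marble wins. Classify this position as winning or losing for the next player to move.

Compute the nim-sum pairwise:
12 XOR 12 = 0
The nim-sum is 0, so this is a P-position: the player to move is in a losing position under optimal play.

Losing position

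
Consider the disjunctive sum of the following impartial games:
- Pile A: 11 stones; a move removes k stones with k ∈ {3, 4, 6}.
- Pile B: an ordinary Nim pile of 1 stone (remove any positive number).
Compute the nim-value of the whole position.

1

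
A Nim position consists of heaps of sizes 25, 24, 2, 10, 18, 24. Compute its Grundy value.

3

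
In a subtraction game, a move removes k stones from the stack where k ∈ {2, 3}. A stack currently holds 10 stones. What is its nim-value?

0

Compute g(0), g(1), … for moves {2, 3}:
g(0) = mex{} = 0
g(1) = mex{} = 0
g(2) = mex{0} = 1
g(3) = mex{0} = 1
g(4) = mex{0,1} = 2
g(5) = mex{1} = 0
g(6) = mex{1,2} = 0
g(7) = mex{0,2} = 1
g(8) = mex{0} = 1
g(9) = mex{0,1} = 2
g(10) = mex{1} = 0
So g(10) = 0.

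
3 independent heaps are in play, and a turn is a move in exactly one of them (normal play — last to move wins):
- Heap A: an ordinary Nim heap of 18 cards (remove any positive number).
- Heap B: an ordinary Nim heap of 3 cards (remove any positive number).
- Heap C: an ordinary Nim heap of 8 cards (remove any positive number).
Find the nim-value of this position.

25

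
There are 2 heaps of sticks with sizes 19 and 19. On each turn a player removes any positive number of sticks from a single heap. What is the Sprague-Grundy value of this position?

0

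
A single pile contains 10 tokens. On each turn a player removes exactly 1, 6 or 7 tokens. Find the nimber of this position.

2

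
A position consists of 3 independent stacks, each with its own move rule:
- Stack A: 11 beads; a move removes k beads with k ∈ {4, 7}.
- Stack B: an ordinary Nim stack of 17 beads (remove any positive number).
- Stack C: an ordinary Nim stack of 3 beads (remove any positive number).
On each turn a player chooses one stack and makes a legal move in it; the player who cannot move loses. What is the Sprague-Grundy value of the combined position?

18

Build the Grundy sequence for stack A with g(k) = mex{g(k−s) : s ∈ {4, 7}, s ≤ k}:
k:     0  1  2  3  4  5  6  7  8  9 10 11
g(k):  0  0  0  0  1  1  1  1  2  2  2  0
So g(11) = 0.
Stack B is a plain Nim stack of size 17, so its Grundy value is 17.
Stack C is a plain Nim stack of size 3, so its Grundy value is 3.
The value of a disjunctive sum is the nim-sum of the parts.
Combined value = 0 ⊕ 17 ⊕ 3 = 18.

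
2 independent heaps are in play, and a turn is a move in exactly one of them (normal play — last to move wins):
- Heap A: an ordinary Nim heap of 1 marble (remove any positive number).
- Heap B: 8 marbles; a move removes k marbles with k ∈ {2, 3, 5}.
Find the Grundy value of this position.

1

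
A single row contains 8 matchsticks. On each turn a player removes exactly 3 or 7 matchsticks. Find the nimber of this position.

2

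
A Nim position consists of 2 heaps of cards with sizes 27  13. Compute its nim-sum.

22

Nim-sum: 27 ^ 13 = 22.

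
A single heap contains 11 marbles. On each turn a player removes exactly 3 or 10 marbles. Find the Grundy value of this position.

1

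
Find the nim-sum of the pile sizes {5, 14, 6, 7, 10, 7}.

Write each in binary and XOR column by column:
  0101  (5)
  1110  (14)
  0110  (6)
  0111  (7)
  1010  (10)
  0111  (7)
  ----
  0111  (7)

7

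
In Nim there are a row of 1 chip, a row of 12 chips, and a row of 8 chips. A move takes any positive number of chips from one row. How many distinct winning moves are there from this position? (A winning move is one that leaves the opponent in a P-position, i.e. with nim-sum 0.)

Write each in binary and XOR column by column:
  0001  (1)
  1100  (12)
  1000  (8)
  ----
  0101  (5)
The overall nim-sum is X = 5. A row of size p has a winning move iff p XOR X < p (reduce it to p XOR X).
  1: 1 XOR 5 = 4 ≥ 1 — no move.
  12: 12 XOR 5 = 9 < 12 — winning move (to 9).
  8: 8 XOR 5 = 13 ≥ 8 — no move.
That gives 1 winning move.

1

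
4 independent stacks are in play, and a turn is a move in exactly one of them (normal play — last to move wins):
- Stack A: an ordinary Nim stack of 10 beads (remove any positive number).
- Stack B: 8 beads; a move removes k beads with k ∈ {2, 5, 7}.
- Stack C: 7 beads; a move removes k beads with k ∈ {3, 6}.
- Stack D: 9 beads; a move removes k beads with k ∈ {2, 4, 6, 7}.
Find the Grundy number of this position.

10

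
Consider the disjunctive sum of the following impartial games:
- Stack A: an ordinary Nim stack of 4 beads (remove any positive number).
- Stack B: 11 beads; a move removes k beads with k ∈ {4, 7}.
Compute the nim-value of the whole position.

4

Stack A is a plain Nim stack of size 4, so its Grundy value is 4.
For stack B, compute g(0), g(1), … with moves {4, 7}:
k:     0  1  2  3  4  5  6  7  8  9 10 11
g(k):  0  0  0  0  1  1  1  1  2  2  2  0
So g(11) = 0.
By the Sprague-Grundy theorem, the Grundy value of a sum of independent games is the XOR of the component values.
Combined value = 4 ⊕ 0 = 4.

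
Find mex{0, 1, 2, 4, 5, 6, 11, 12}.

3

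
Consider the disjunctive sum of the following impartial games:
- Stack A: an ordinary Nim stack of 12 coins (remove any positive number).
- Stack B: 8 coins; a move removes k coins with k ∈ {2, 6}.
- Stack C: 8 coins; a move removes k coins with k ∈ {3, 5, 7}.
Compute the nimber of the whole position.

14

Stack A is a plain Nim stack of size 12, so its Grundy value is 12.
Build the Grundy sequence for stack B with g(k) = mex{g(k−s) : s ∈ {2, 6}, s ≤ k}:
g(0) = mex{} = 0
g(1) = mex{} = 0
g(2) = mex{0} = 1
g(3) = mex{0} = 1
g(4) = mex{1} = 0
g(5) = mex{1} = 0
g(6) = mex{0} = 1
g(7) = mex{0} = 1
g(8) = mex{1} = 0
So g(8) = 0.
Build the Grundy sequence for stack C with g(k) = mex{g(k−s) : s ∈ {3, 5, 7}, s ≤ k}:
g(0) = mex{} = 0
g(1) = mex{} = 0
g(2) = mex{} = 0
g(3) = mex{0} = 1
g(4) = mex{0} = 1
g(5) = mex{0} = 1
g(6) = mex{0,1} = 2
g(7) = mex{0,1} = 2
g(8) = mex{0,1} = 2
So g(8) = 2.
By the Sprague-Grundy theorem, the Grundy value of a sum of independent games is the XOR of the component values.
Combined value = 12 ⊕ 0 ⊕ 2 = 14.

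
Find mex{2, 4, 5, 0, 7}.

0 is in the set but 1 is not, so the mex is 1.

1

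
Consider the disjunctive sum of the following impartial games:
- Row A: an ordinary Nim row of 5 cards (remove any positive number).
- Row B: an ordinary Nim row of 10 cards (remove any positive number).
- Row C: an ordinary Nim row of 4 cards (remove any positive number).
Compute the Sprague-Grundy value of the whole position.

11

Row A is a plain Nim row of size 5, so its Grundy value is 5.
Row B is a plain Nim row of size 10, so its Grundy value is 10.
Row C is a plain Nim row of size 4, so its Grundy value is 4.
By the Sprague-Grundy theorem, the Grundy value of a sum of independent games is the XOR of the component values.
Combined value = 5 XOR 10 XOR 4 = 11.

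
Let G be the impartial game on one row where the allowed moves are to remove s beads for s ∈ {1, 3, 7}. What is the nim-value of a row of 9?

Grundy values for subtraction set {1, 3, 7}:
k:     0  1  2  3  4  5  6  7  8  9
g(k):  0  1  0  1  0  1  0  1  0  1
So g(9) = 1.

1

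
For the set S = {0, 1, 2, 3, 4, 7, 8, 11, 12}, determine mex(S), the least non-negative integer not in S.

5

The values 0, 1, 2, 3, 4 are all present; 5 is the first non-negative integer missing from the set.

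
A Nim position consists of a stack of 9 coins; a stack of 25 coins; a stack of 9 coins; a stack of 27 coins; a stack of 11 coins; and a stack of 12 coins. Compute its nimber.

5

Compute the nim-sum pairwise:
9 ^ 25 = 16
16 ^ 9 = 25
25 ^ 27 = 2
2 ^ 11 = 9
9 ^ 12 = 5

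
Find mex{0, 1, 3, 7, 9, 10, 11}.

2

The values 0, 1 are all present; 2 is the first non-negative integer missing from the set.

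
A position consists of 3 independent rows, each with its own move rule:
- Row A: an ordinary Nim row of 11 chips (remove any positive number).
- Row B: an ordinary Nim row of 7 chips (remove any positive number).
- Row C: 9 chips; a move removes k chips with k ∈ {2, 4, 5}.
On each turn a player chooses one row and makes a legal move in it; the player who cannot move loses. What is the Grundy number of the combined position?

13

Row A is a plain Nim row of size 11, so its Grundy value is 11.
Row B is a plain Nim row of size 7, so its Grundy value is 7.
Grundy values for row C (subtraction set {2, 4, 5}):
g(0) = mex{} = 0
g(1) = mex{} = 0
g(2) = mex{0} = 1
g(3) = mex{0} = 1
g(4) = mex{0,1} = 2
g(5) = mex{0,1} = 2
g(6) = mex{0,1,2} = 3
g(7) = mex{1,2} = 0
g(8) = mex{1,2,3} = 0
g(9) = mex{0,2} = 1
So g(9) = 1.
The value of a disjunctive sum is the nim-sum of the parts.
Combined value = 11 ⊕ 7 ⊕ 1 = 13.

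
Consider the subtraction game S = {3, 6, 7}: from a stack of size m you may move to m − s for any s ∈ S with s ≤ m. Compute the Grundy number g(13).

Compute g(0), g(1), … for moves {3, 6, 7}:
k:     0  1  2  3  4  5  6  7  8  9 10 11 12 13
g(k):  0  0  0  1  1  1  2  2  2  3  0  0  0  1
So g(13) = 1.

1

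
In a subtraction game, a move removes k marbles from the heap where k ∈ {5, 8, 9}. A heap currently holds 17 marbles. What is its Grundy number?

0

Grundy values for subtraction set {5, 8, 9}:
k:     0  1  2  3  4  5  6  7  8  9 10 11 12 13 14 15 16 17
g(k):  0  0  0  0  0  1  1  1  1  1  2  2  2  2  0  0  0  0
So g(17) = 0.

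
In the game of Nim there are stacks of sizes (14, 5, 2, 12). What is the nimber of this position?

5

Bitwise XOR of the heap sizes:
  1110  (14)
  0101  (5)
  0010  (2)
  1100  (12)
  ----
  0101  (5)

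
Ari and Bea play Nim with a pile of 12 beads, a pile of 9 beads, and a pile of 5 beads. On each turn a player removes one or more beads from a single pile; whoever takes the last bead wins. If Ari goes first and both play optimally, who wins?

Compute the nim-sum pairwise:
12 ⊕ 9 = 5
5 ⊕ 5 = 0
The nim-sum is 0, so this is a P-position: the player to move is in a losing position under optimal play; Ari is about to move from it and so loses — Bea wins.

Bea wins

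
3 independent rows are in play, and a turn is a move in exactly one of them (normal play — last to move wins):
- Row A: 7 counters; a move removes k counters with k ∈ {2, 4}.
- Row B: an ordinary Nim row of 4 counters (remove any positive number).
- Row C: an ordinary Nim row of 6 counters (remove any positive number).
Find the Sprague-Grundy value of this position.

For row A, compute g(0), g(1), … with moves {2, 4}:
g(0) = mex{} = 0
g(1) = mex{} = 0
g(2) = mex{0} = 1
g(3) = mex{0} = 1
g(4) = mex{0,1} = 2
g(5) = mex{0,1} = 2
g(6) = mex{1,2} = 0
g(7) = mex{1,2} = 0
So g(7) = 0.
Row B is a plain Nim row of size 4, so its Grundy value is 4.
Row C is a plain Nim row of size 6, so its Grundy value is 6.
By the Sprague-Grundy theorem, the Grundy value of a sum of independent games is the XOR of the component values.
Combined value = 0 ⊕ 4 ⊕ 6 = 2.

2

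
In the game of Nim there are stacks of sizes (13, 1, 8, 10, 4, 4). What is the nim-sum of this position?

Nim-sum: 13 XOR 1 XOR 8 XOR 10 XOR 4 XOR 4 = 14.

14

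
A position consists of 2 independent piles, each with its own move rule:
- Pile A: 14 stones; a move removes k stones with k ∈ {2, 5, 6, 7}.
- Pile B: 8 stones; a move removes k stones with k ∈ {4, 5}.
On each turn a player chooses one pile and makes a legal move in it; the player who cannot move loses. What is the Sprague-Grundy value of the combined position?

3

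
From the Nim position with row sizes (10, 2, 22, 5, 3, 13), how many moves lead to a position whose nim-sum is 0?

1

Compute the nim-sum pairwise:
10 ^ 2 = 8
8 ^ 22 = 30
30 ^ 5 = 27
27 ^ 3 = 24
24 ^ 13 = 21
The overall nim-sum is X = 21. A row of size p has a winning move iff p XOR X < p (reduce it to p XOR X).
  10: 10 XOR 21 = 31 ≥ 10 — no move.
  2: 2 XOR 21 = 23 ≥ 2 — no move.
  22: 22 XOR 21 = 3 < 22 — winning move (to 3).
  5: 5 XOR 21 = 16 ≥ 5 — no move.
  3: 3 XOR 21 = 22 ≥ 3 — no move.
  13: 13 XOR 21 = 24 ≥ 13 — no move.
That gives 1 winning move.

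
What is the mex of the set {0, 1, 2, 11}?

3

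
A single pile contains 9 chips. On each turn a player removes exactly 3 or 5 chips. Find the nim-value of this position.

0

Build the Grundy sequence with g(k) = mex{g(k−s) : s ∈ {3, 5}, s ≤ k}:
g(0) = mex{} = 0
g(1) = mex{} = 0
g(2) = mex{} = 0
g(3) = mex{0} = 1
g(4) = mex{0} = 1
g(5) = mex{0} = 1
g(6) = mex{0,1} = 2
g(7) = mex{0,1} = 2
g(8) = mex{1} = 0
g(9) = mex{1,2} = 0
So g(9) = 0.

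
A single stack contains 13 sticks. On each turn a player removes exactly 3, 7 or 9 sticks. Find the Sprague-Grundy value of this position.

Compute g(0), g(1), … for moves {3, 7, 9}:
g(0) = mex{} = 0
g(1) = mex{} = 0
g(2) = mex{} = 0
g(3) = mex{0} = 1
g(4) = mex{0} = 1
g(5) = mex{0} = 1
g(6) = mex{1} = 0
g(7) = mex{0,1} = 2
g(8) = mex{0,1} = 2
g(9) = mex{0} = 1
g(10) = mex{0,1,2} = 3
g(11) = mex{0,1,2} = 3
g(12) = mex{1} = 0
g(13) = mex{0,1,3} = 2
So g(13) = 2.

2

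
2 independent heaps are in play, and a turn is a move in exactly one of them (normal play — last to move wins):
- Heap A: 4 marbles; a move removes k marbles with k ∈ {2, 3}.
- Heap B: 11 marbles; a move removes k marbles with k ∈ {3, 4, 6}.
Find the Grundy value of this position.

2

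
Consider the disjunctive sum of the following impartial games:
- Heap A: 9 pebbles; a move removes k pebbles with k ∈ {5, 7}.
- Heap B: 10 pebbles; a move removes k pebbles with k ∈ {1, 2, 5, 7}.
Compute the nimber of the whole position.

For heap A, compute g(0), g(1), … with moves {5, 7}:
k:     0  1  2  3  4  5  6  7  8  9
g(k):  0  0  0  0  0  1  1  1  1  1
So g(9) = 1.
For heap B, compute g(0), g(1), … with moves {1, 2, 5, 7}:
k:     0  1  2  3  4  5  6  7  8  9 10
g(k):  0  1  2  0  1  2  0  1  2  0  1
So g(10) = 1.
The value of a disjunctive sum is the nim-sum of the parts.
Combined value = 1 XOR 1 = 0.

0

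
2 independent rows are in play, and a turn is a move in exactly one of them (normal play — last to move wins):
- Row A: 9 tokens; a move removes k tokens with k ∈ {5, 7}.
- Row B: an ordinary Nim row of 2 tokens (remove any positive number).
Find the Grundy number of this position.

3

Grundy values for row A (subtraction set {5, 7}):
g(0) = mex{} = 0
g(1) = mex{} = 0
g(2) = mex{} = 0
g(3) = mex{} = 0
g(4) = mex{} = 0
g(5) = mex{0} = 1
g(6) = mex{0} = 1
g(7) = mex{0} = 1
g(8) = mex{0} = 1
g(9) = mex{0} = 1
So g(9) = 1.
Row B is a plain Nim row of size 2, so its Grundy value is 2.
By the Sprague-Grundy theorem, the Grundy value of a sum of independent games is the XOR of the component values.
Combined value = 1 XOR 2 = 3.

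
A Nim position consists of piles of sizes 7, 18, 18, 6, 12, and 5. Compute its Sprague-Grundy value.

8

Bitwise XOR of the heap sizes:
  00111  (7)
  10010  (18)
  10010  (18)
  00110  (6)
  01100  (12)
  00101  (5)
  -----
  01000  (8)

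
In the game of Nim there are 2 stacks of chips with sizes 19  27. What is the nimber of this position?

Write each in binary and XOR column by column:
  10011  (19)
  11011  (27)
  -----
  01000  (8)

8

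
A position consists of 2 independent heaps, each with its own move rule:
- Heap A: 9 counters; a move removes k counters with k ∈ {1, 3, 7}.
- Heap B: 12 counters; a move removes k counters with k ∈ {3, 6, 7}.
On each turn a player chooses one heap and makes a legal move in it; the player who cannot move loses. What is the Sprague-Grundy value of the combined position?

Grundy values for heap A (subtraction set {1, 3, 7}):
k:     0  1  2  3  4  5  6  7  8  9
g(k):  0  1  0  1  0  1  0  1  0  1
So g(9) = 1.
Build the Grundy sequence for heap B with g(k) = mex{g(k−s) : s ∈ {3, 6, 7}, s ≤ k}:
k:     0  1  2  3  4  5  6  7  8  9 10 11 12
g(k):  0  0  0  1  1  1  2  2  2  3  0  0  0
So g(12) = 0.
By the Sprague-Grundy theorem, the Grundy value of a sum of independent games is the XOR of the component values.
Combined value = 1 ⊕ 0 = 1.

1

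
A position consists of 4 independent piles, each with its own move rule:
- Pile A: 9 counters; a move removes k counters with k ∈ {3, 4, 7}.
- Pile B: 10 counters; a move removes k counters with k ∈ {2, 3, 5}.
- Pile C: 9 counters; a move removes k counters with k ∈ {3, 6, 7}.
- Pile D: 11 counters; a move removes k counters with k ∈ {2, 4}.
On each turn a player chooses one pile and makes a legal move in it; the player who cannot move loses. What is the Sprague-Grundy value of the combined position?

3

Grundy values for pile A (subtraction set {3, 4, 7}):
g(0) = mex{} = 0
g(1) = mex{} = 0
g(2) = mex{} = 0
g(3) = mex{0} = 1
g(4) = mex{0} = 1
g(5) = mex{0} = 1
g(6) = mex{0,1} = 2
g(7) = mex{0,1} = 2
g(8) = mex{0,1} = 2
g(9) = mex{0,1,2} = 3
So g(9) = 3.
For pile B, compute g(0), g(1), … with moves {2, 3, 5}:
g(0) = mex{} = 0
g(1) = mex{} = 0
g(2) = mex{0} = 1
g(3) = mex{0} = 1
g(4) = mex{0,1} = 2
g(5) = mex{0,1} = 2
g(6) = mex{0,1,2} = 3
g(7) = mex{1,2} = 0
g(8) = mex{1,2,3} = 0
g(9) = mex{0,2,3} = 1
g(10) = mex{0,2} = 1
So g(10) = 1.
Grundy values for pile C (subtraction set {3, 6, 7}):
k:     0  1  2  3  4  5  6  7  8  9
g(k):  0  0  0  1  1  1  2  2  2  3
So g(9) = 3.
Grundy values for pile D (subtraction set {2, 4}):
k:     0  1  2  3  4  5  6  7  8  9 10 11
g(k):  0  0  1  1  2  2  0  0  1  1  2  2
So g(11) = 2.
The value of a disjunctive sum is the nim-sum of the parts.
Combined value = 3 ⊕ 1 ⊕ 3 ⊕ 2 = 3.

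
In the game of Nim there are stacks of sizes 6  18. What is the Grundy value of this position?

Nim-sum: 6 ⊕ 18 = 20.

20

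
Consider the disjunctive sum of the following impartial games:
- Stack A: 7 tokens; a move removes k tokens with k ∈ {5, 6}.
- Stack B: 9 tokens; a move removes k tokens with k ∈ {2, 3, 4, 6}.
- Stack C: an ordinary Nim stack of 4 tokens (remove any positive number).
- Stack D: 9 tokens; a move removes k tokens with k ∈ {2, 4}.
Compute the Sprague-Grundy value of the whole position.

4

For stack A, compute g(0), g(1), … with moves {5, 6}:
k:     0  1  2  3  4  5  6  7
g(k):  0  0  0  0  0  1  1  1
So g(7) = 1.
Grundy values for stack B (subtraction set {2, 3, 4, 6}):
g(0) = mex{} = 0
g(1) = mex{} = 0
g(2) = mex{0} = 1
g(3) = mex{0} = 1
g(4) = mex{0,1} = 2
g(5) = mex{0,1} = 2
g(6) = mex{0,1,2} = 3
g(7) = mex{0,1,2} = 3
g(8) = mex{1,2,3} = 0
g(9) = mex{1,2,3} = 0
So g(9) = 0.
Stack C is a plain Nim stack of size 4, so its Grundy value is 4.
For stack D, compute g(0), g(1), … with moves {2, 4}:
k:     0  1  2  3  4  5  6  7  8  9
g(k):  0  0  1  1  2  2  0  0  1  1
So g(9) = 1.
By the Sprague-Grundy theorem, the Grundy value of a sum of independent games is the XOR of the component values.
Combined value = 1 XOR 0 XOR 4 XOR 1 = 4.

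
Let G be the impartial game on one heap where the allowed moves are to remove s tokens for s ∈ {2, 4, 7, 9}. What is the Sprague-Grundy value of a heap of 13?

Compute g(0), g(1), … for moves {2, 4, 7, 9}:
g(0) = mex{} = 0
g(1) = mex{} = 0
g(2) = mex{0} = 1
g(3) = mex{0} = 1
g(4) = mex{0,1} = 2
g(5) = mex{0,1} = 2
g(6) = mex{1,2} = 0
g(7) = mex{0,1,2} = 3
g(8) = mex{0,2} = 1
g(9) = mex{0,1,2,3} = 4
g(10) = mex{0,1} = 2
g(11) = mex{1,2,3,4} = 0
g(12) = mex{1,2} = 0
g(13) = mex{0,2,4} = 1
So g(13) = 1.

1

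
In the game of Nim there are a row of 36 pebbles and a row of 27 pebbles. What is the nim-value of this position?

63

Nim-sum: 36 ^ 27 = 63.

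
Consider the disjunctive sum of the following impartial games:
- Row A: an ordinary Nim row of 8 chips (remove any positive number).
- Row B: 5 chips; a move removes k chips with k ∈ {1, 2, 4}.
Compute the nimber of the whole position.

10

Row A is a plain Nim row of size 8, so its Grundy value is 8.
Grundy values for row B (subtraction set {1, 2, 4}):
k:     0  1  2  3  4  5
g(k):  0  1  2  0  1  2
So g(5) = 2.
The value of a disjunctive sum is the nim-sum of the parts.
Combined value = 8 ⊕ 2 = 10.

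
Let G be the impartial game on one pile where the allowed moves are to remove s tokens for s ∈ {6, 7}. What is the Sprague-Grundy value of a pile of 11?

Compute g(0), g(1), … for moves {6, 7}:
k:     0  1  2  3  4  5  6  7  8  9 10 11
g(k):  0  0  0  0  0  0  1  1  1  1  1  1
So g(11) = 1.

1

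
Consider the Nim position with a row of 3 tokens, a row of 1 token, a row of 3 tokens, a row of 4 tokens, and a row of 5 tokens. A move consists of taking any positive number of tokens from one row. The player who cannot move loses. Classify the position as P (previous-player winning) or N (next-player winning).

P-position

Compute the nim-sum pairwise:
3 ⊕ 1 = 2
2 ⊕ 3 = 1
1 ⊕ 4 = 5
5 ⊕ 5 = 0
The nim-sum is 0, so this is a P-position: the player to move is in a losing position under optimal play.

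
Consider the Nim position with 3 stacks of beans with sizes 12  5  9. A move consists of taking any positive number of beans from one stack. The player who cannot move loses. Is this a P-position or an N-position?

Nim-sum: 12 XOR 5 XOR 9 = 0.
The nim-sum is 0, so this is a P-position: the player to move is in a losing position under optimal play.

P-position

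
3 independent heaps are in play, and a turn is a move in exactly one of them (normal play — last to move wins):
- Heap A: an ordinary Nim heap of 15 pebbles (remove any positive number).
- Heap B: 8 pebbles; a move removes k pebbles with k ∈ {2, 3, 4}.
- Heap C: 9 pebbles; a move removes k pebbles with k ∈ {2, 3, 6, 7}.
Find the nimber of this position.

14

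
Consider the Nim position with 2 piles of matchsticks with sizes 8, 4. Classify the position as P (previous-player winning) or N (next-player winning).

N-position

Compute the nim-sum pairwise:
8 XOR 4 = 12
The nim-sum is 12 ≠ 0, so this is an N-position: the player to move can win.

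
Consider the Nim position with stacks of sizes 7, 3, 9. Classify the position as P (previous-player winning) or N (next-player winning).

Write each in binary and XOR column by column:
  0111  (7)
  0011  (3)
  1001  (9)
  ----
  1101  (13)
The nim-sum is 13 ≠ 0, so this is an N-position: the player to move can win.

N-position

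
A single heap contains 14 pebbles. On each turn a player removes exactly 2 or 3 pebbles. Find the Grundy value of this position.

2

Compute g(0), g(1), … for moves {2, 3}:
g(0) = mex{} = 0
g(1) = mex{} = 0
g(2) = mex{0} = 1
g(3) = mex{0} = 1
g(4) = mex{0,1} = 2
g(5) = mex{1} = 0
g(6) = mex{1,2} = 0
g(7) = mex{0,2} = 1
g(8) = mex{0} = 1
g(9) = mex{0,1} = 2
g(10) = mex{1} = 0
g(11) = mex{1,2} = 0
g(12) = mex{0,2} = 1
g(13) = mex{0} = 1
g(14) = mex{0,1} = 2
So g(14) = 2.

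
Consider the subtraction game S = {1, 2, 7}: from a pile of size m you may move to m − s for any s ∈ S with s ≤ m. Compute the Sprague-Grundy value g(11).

Grundy values for subtraction set {1, 2, 7}:
g(0) = mex{} = 0
g(1) = mex{0} = 1
g(2) = mex{0,1} = 2
g(3) = mex{1,2} = 0
g(4) = mex{0,2} = 1
g(5) = mex{0,1} = 2
g(6) = mex{1,2} = 0
g(7) = mex{0,2} = 1
g(8) = mex{0,1} = 2
g(9) = mex{1,2} = 0
g(10) = mex{0,2} = 1
g(11) = mex{0,1} = 2
So g(11) = 2.

2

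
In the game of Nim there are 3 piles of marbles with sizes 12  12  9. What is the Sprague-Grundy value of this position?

9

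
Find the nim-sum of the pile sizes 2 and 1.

3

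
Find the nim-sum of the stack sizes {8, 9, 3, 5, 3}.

Bitwise XOR of the heap sizes:
  1000  (8)
  1001  (9)
  0011  (3)
  0101  (5)
  0011  (3)
  ----
  0100  (4)

4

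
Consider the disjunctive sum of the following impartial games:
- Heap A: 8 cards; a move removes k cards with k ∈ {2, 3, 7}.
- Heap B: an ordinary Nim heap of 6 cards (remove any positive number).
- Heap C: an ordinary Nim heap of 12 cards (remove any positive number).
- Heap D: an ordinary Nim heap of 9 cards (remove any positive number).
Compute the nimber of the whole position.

2

Grundy values for heap A (subtraction set {2, 3, 7}):
k:     0  1  2  3  4  5  6  7  8
g(k):  0  0  1  1  2  0  0  1  1
So g(8) = 1.
Heap B is a plain Nim heap of size 6, so its Grundy value is 6.
Heap C is a plain Nim heap of size 12, so its Grundy value is 12.
Heap D is a plain Nim heap of size 9, so its Grundy value is 9.
By the Sprague-Grundy theorem, the Grundy value of a sum of independent games is the XOR of the component values.
Combined value = 1 ⊕ 6 ⊕ 12 ⊕ 9 = 2.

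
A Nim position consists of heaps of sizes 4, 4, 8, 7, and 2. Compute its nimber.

13

Compute the nim-sum pairwise:
4 XOR 4 = 0
0 XOR 8 = 8
8 XOR 7 = 15
15 XOR 2 = 13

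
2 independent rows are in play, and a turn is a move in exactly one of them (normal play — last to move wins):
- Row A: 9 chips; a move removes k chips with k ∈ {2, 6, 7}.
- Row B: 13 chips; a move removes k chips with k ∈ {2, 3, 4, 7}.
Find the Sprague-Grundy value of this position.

1

For row A, compute g(0), g(1), … with moves {2, 6, 7}:
k:     0  1  2  3  4  5  6  7  8  9
g(k):  0  0  1  1  0  0  1  1  2  0
So g(9) = 0.
Build the Grundy sequence for row B with g(k) = mex{g(k−s) : s ∈ {2, 3, 4, 7}, s ≤ k}:
g(0) = mex{} = 0
g(1) = mex{} = 0
g(2) = mex{0} = 1
g(3) = mex{0} = 1
g(4) = mex{0,1} = 2
g(5) = mex{0,1} = 2
g(6) = mex{1,2} = 0
g(7) = mex{0,1,2} = 3
g(8) = mex{0,2} = 1
g(9) = mex{0,1,2,3} = 4
g(10) = mex{0,1,3} = 2
g(11) = mex{1,2,3,4} = 0
g(12) = mex{1,2,4} = 0
g(13) = mex{0,2,4} = 1
So g(13) = 1.
The value of a disjunctive sum is the nim-sum of the parts.
Combined value = 0 XOR 1 = 1.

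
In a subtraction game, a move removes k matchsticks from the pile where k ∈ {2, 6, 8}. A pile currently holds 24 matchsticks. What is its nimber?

Build the Grundy sequence with g(k) = mex{g(k−s) : s ∈ {2, 6, 8}, s ≤ k}:
k:     0  1  2  3  4  5  6  7  8  9 10 11 12 13 14 15 16 17 18 19 20 21 22 23 24
g(k):  0  0  1  1  0  0  1  1  2  2  3  3  2  2  0  0  1  1  0  0  1  1  2  2  3
So g(24) = 3.

3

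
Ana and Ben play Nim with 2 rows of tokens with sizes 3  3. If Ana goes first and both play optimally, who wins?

Nim-sum: 3 ^ 3 = 0.
The nim-sum is 0, so this is a P-position: the player to move is in a losing position under optimal play; Ana is about to move from it and so loses — Ben wins.

Ben wins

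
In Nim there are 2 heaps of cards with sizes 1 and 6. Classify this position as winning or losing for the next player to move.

Winning position

Nim-sum: 1 ^ 6 = 7.
The nim-sum is 7 ≠ 0, so this is an N-position: the player to move can win.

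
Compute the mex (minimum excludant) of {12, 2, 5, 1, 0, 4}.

3

The values 0, 1, 2 are all present; 3 is the first non-negative integer missing from the set.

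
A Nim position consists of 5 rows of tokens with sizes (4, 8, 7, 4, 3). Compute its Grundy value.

12

Nim-sum: 4 ^ 8 ^ 7 ^ 4 ^ 3 = 12.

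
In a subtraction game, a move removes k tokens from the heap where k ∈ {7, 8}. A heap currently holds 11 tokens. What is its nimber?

1

Build the Grundy sequence with g(k) = mex{g(k−s) : s ∈ {7, 8}, s ≤ k}:
g(0) = mex{} = 0
g(1) = mex{} = 0
g(2) = mex{} = 0
g(3) = mex{} = 0
g(4) = mex{} = 0
g(5) = mex{} = 0
g(6) = mex{} = 0
g(7) = mex{0} = 1
g(8) = mex{0} = 1
g(9) = mex{0} = 1
g(10) = mex{0} = 1
g(11) = mex{0} = 1
So g(11) = 1.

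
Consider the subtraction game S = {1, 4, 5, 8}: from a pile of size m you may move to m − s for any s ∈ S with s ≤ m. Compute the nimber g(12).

Compute g(0), g(1), … for moves {1, 4, 5, 8}:
k:     0  1  2  3  4  5  6  7  8  9 10 11 12
g(k):  0  1  0  1  2  3  2  3  4  0  1  0  1
So g(12) = 1.

1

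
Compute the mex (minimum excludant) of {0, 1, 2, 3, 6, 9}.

4

The values 0, 1, 2, 3 are all present; 4 is the first non-negative integer missing from the set.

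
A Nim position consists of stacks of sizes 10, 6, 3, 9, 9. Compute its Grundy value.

15

Write each in binary and XOR column by column:
  1010  (10)
  0110  (6)
  0011  (3)
  1001  (9)
  1001  (9)
  ----
  1111  (15)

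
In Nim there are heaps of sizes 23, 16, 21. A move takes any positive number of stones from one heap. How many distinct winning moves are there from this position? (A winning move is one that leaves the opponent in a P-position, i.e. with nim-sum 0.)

3

Write each in binary and XOR column by column:
  10111  (23)
  10000  (16)
  10101  (21)
  -----
  10010  (18)
The overall nim-sum is X = 18. A heap of size p has a winning move iff p XOR X < p (reduce it to p XOR X).
  23: 23 XOR 18 = 5 < 23 — winning move (to 5).
  16: 16 XOR 18 = 2 < 16 — winning move (to 2).
  21: 21 XOR 18 = 7 < 21 — winning move (to 7).
That gives 3 winning moves.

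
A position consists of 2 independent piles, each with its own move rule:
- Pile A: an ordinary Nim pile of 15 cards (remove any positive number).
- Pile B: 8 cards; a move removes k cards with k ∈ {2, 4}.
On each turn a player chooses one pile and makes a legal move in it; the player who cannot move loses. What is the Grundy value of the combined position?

Pile A is a plain Nim pile of size 15, so its Grundy value is 15.
Grundy values for pile B (subtraction set {2, 4}):
g(0) = mex{} = 0
g(1) = mex{} = 0
g(2) = mex{0} = 1
g(3) = mex{0} = 1
g(4) = mex{0,1} = 2
g(5) = mex{0,1} = 2
g(6) = mex{1,2} = 0
g(7) = mex{1,2} = 0
g(8) = mex{0,2} = 1
So g(8) = 1.
By the Sprague-Grundy theorem, the Grundy value of a sum of independent games is the XOR of the component values.
Combined value = 15 XOR 1 = 14.

14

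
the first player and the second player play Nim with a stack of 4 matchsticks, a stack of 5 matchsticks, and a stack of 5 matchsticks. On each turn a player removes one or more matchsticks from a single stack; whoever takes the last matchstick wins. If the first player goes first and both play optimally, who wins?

Compute the nim-sum pairwise:
4 XOR 5 = 1
1 XOR 5 = 4
The nim-sum is 4 ≠ 0, so this is an N-position: the player to move can win; the first player has a winning move.

the first player wins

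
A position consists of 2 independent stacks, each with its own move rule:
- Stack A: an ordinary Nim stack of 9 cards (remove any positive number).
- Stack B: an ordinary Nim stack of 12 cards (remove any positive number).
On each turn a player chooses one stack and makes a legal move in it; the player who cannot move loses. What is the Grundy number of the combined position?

5

Stack A is a plain Nim stack of size 9, so its Grundy value is 9.
Stack B is a plain Nim stack of size 12, so its Grundy value is 12.
The value of a disjunctive sum is the nim-sum of the parts.
Combined value = 9 XOR 12 = 5.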